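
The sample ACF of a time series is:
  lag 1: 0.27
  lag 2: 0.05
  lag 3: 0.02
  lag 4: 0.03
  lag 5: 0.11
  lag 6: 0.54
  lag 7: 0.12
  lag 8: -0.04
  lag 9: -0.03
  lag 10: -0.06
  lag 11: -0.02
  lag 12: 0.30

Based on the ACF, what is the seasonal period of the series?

6

The largest autocorrelation is r_6 = 0.54, with a weaker echo at lag 12 (0.30); the remaining lags stay at or below 0.27. The elevated value at lag 1 (0.27), dropping to 0.05 at lag 2, reflects decaying short-term dependence rather than seasonality.
The dominant spike at lag 6 indicates a seasonal period of 6.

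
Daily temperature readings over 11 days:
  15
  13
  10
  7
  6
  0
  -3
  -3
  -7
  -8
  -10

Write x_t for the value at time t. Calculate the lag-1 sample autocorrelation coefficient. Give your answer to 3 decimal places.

Mean x̄ = (15 + 13 + 10 + 7 + 6 + 0 − 3 − 3 − 7 − 8 − 10)/11 = 1.8182
Numerator Σ_{t=1}^{10}(x_t−x̄)(x_{t+1}−x̄) = 572.4215
Denominator Σ(x_t−x̄)² = 773.6364
r_1 = 572.4215 / 773.6364 = 0.740

0.740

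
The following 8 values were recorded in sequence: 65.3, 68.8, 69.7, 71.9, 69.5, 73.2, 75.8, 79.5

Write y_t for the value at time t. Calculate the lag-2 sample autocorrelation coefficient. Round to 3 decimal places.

Mean ȳ = (65.3 + 68.8 + 69.7 + 71.9 + 69.5 + 73.2 + 75.8 + 79.5)/8 = 71.7125
Deviations from mean: -6.4125, -2.9125, -2.0125, 0.1875, -2.2125, 1.4875, 4.0875, 7.7875
Numerator Σ_{t=1}^{6}(y_t−ȳ)(y_{t+2}−ȳ) = 19.6309
Denominator Σ(y_t−ȳ)² = 138.1488
r_2 = 19.6309 / 138.1488 = 0.142

0.142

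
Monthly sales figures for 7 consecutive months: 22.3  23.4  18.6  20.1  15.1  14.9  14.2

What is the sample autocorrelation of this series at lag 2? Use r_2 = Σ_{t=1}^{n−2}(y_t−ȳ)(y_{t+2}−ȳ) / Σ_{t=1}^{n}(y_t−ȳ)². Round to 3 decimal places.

Mean ȳ = (22.3 + 23.4 + 18.6 + 20.1 + 15.1 + 14.9 + 14.2)/7 = 18.3714
Deviations from mean: 3.9286, 5.0286, 0.2286, 1.7286, -3.2714, -3.4714, -4.1714
Σ(y_t−ȳ)(y_{t+2}−ȳ) = (0.8980) + (8.6922) + (-0.7478) + (-6.0006) + (13.6465) = 16.4884
Denominator Σ(y_t−ȳ)² = 83.9143
r_2 = 16.4884 / 83.9143 = 0.196

0.196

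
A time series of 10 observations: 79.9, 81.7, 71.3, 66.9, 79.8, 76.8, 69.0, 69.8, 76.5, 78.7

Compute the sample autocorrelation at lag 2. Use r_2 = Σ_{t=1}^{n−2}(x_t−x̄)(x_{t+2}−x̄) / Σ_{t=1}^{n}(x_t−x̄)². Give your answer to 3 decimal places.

Mean x̄ = (79.9 + 81.7 + 71.3 + 66.9 + 79.8 + 76.8 + 69.0 + 69.8 + 76.5 + 78.7)/10 = 75.0400
Numerator Σ_{t=1}^{8}(x_t−x̄)(x_{t+2}−x̄) = -170.4872
Denominator Σ(x_t−x̄)² = 253.4440
r_2 = -170.4872 / 253.4440 = -0.673

-0.673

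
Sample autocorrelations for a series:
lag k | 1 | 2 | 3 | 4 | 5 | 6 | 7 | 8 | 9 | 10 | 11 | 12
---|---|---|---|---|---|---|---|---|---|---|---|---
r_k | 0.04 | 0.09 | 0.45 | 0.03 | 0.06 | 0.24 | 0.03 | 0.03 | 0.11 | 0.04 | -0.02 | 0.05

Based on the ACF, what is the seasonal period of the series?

3

The largest autocorrelation is r_3 = 0.45, with a weaker echo at lag 6 (0.24); the remaining lags stay at or below 0.11.
The dominant spike at lag 3 indicates a seasonal period of 3.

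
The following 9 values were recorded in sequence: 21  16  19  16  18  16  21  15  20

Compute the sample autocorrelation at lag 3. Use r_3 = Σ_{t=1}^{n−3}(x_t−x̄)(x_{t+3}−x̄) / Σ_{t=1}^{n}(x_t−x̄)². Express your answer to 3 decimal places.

-0.409

Mean x̄ = (21 + 16 + 19 + 16 + 18 + 16 + 21 + 15 + 20)/9 = 18.0000
Numerator Σ_{t=1}^{6}(x_t−x̄)(x_{t+3}−x̄) = -18.0000
Denominator Σ(x_t−x̄)² = 44.0000
r_3 = -18.0000 / 44.0000 = -0.409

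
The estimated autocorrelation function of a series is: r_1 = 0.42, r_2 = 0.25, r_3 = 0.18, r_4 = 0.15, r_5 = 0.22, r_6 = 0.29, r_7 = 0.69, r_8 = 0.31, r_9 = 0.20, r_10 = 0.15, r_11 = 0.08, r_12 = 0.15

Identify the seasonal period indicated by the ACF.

The largest autocorrelation is r_7 = 0.69; the remaining lags stay at or below 0.42. The elevated value at lag 1 (0.42), dropping to 0.25 at lag 2, reflects decaying short-term dependence rather than seasonality.
The dominant spike at lag 7 indicates a seasonal period of 7.

7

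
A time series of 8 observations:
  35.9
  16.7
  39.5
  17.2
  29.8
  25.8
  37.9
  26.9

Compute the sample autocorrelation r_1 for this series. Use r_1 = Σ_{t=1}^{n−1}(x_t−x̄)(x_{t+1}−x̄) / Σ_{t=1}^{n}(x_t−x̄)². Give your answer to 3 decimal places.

-0.736

Mean x̄ = (35.9 + 16.7 + 39.5 + 17.2 + 29.8 + 25.8 + 37.9 + 26.9)/8 = 28.7125
Deviations from mean: 7.1875, -12.0125, 10.7875, -11.5125, 1.0875, -2.9125, 9.1875, -1.8125
Numerator Σ_{t=1}^{7}(x_t−x̄)(x_{t+1}−x̄) = -399.2139
Denominator Σ(x_t−x̄)² = 542.2288
r_1 = -399.2139 / 542.2288 = -0.736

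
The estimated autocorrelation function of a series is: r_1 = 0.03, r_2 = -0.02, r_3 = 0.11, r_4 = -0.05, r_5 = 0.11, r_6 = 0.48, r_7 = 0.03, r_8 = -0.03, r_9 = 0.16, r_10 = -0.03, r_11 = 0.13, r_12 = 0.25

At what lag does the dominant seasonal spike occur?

The largest autocorrelation is r_6 = 0.48, with a weaker echo at lag 12 (0.25); the remaining lags stay at or below 0.16.
The dominant spike at lag 6 indicates a seasonal period of 6.

6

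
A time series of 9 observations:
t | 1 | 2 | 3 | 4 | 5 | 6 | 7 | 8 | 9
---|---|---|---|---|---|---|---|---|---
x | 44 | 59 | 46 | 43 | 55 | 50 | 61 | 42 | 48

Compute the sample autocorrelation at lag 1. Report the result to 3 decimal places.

Mean x̄ = (44 + 59 + 46 + 43 + 55 + 50 + 61 + 42 + 48)/9 = 49.7778
Numerator Σ_{t=1}^{8}(x_t−x̄)(x_{t+1}−x̄) = -167.7160
Denominator Σ(x_t−x̄)² = 395.5556
r_1 = -167.7160 / 395.5556 = -0.424

-0.424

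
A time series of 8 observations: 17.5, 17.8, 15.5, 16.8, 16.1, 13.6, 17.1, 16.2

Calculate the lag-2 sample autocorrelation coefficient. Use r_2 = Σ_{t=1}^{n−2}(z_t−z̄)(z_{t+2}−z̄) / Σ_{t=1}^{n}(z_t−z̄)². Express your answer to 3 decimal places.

-0.096

Mean z̄ = (17.5 + 17.8 + 15.5 + 16.8 + 16.1 + 13.6 + 17.1 + 16.2)/8 = 16.3250
Deviations from mean: 1.1750, 1.4750, -0.8250, 0.4750, -0.2250, -2.7250, 0.7750, -0.1250
Σ(z_t−z̄)(z_{t+2}−z̄) = (-0.9694) + (0.7006) + (0.1856) + (-1.2944) + (-0.1744) + (0.3406) = -1.2113
Denominator Σ(z_t−z̄)² = 12.5550
r_2 = -1.2113 / 12.5550 = -0.096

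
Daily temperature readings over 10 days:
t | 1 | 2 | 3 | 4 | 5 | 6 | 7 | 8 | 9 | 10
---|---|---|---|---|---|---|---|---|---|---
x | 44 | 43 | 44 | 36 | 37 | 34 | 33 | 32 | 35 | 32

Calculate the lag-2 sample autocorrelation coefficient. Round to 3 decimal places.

Mean x̄ = (44 + 43 + 44 + 36 + 37 + 34 + 33 + 32 + 35 + 32)/10 = 37.0000
Numerator Σ_{t=1}^{8}(x_t−x̄)(x_{t+2}−x̄) = 94.0000
Denominator Σ(x_t−x̄)² = 214.0000
r_2 = 94.0000 / 214.0000 = 0.439

0.439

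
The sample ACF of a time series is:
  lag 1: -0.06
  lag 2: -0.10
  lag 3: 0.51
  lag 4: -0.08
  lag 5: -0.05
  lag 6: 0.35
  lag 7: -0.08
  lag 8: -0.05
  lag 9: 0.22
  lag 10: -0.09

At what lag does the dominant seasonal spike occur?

3

The largest autocorrelation is r_3 = 0.51, with weaker echoes at lags 6 (0.35) and 9 (0.22); the remaining lags stay at or below -0.05.
The dominant spike at lag 3 indicates a seasonal period of 3.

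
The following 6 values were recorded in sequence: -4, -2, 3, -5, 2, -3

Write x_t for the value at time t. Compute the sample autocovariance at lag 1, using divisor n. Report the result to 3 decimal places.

-5.708

Mean x̄ = (-4 − 2 + 3 − 5 + 2 − 3)/6 = -1.5000
Σ_{t=1}^{5}(x_t−x̄)(x_{t+1}−x̄) = -34.2500
γ_1 = -34.2500 / 6 = -5.708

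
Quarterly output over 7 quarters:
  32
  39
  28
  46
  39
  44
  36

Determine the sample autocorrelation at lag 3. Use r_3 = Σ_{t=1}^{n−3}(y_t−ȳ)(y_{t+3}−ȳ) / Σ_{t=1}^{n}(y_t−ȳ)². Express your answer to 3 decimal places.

-0.501

Mean ȳ = (32 + 39 + 28 + 46 + 39 + 44 + 36)/7 = 37.7143
Deviations from mean: -5.7143, 1.2857, -9.7143, 8.2857, 1.2857, 6.2857, -1.7143
Numerator Σ_{t=1}^{4}(y_t−ȳ)(y_{t+3}−ȳ) = -120.9592
Denominator Σ(y_t−ȳ)² = 241.4286
r_3 = -120.9592 / 241.4286 = -0.501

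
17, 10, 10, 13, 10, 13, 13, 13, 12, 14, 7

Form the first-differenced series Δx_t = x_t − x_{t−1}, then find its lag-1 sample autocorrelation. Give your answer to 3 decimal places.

-0.258

First differences Δx: -7, 0, 3, -3, 3, 0, 0, -1, 2, -7
Mean of differences = -1.0000
Numerator Σ(Δx_t−Δx̄)(Δx_{t+1}−Δx̄) = -31.0000
Denominator Σ(Δx_t−Δx̄)² = 120.0000
r_1(Δx) = -31.0000 / 120.0000 = -0.258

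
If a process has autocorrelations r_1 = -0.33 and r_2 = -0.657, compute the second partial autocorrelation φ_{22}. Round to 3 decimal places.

-0.859

φ_{22} = (r_2 − r_1²) / (1 − r_1²)
r_1² = (-0.33)² = 0.1089
Numerator = -0.657 − 0.1089 = -0.7659; denominator = 1 − 0.1089 = 0.8911
φ_{22} = -0.7659 / 0.8911 = -0.859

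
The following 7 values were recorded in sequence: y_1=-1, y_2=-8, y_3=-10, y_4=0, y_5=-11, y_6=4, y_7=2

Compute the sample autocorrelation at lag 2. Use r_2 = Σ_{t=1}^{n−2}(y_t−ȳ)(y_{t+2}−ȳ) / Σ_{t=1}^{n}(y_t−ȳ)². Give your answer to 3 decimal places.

Mean ȳ = (-1 − 8 − 10 + 0 − 11 + 4 + 2)/7 = -3.4286
Deviations from mean: 2.4286, -4.5714, -6.5714, 3.4286, -7.5714, 7.4286, 5.4286
Σ(y_t−ȳ)(y_{t+2}−ȳ) = (-15.9592) + (-15.6735) + (49.7551) + (25.4694) + (-41.1020) = 2.4898
Denominator Σ(y_t−ȳ)² = 223.7143
r_2 = 2.4898 / 223.7143 = 0.011

0.011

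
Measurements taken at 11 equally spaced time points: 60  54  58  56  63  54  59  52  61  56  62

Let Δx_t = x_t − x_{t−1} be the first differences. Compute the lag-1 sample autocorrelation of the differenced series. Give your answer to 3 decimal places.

First differences Δx: -6, 4, -2, 7, -9, 5, -7, 9, -5, 6
Mean of differences = 0.2000
Numerator Σ(Δx_t−Δx̄)(Δx_{t+1}−Δx̄) = -327.4400
Denominator Σ(Δx_t−Δx̄)² = 401.6000
r_1(Δx) = -327.4400 / 401.6000 = -0.815

-0.815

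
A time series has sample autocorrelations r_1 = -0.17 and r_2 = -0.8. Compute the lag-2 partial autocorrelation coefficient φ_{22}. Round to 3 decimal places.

φ_{22} = (r_2 − r_1²) / (1 − r_1²)
r_1² = (-0.17)² = 0.0289
Numerator = -0.8 − 0.0289 = -0.8289; denominator = 1 − 0.0289 = 0.9711
φ_{22} = -0.8289 / 0.9711 = -0.854

-0.854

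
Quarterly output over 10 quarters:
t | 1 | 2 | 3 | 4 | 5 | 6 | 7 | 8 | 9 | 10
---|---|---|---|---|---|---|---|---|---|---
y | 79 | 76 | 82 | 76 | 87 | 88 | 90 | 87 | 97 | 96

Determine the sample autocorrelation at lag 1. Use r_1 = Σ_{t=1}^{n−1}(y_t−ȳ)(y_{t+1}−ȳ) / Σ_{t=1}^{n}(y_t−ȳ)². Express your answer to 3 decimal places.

Mean ȳ = (79 + 76 + 82 + 76 + 87 + 88 + 90 + 87 + 97 + 96)/10 = 85.8000
Numerator Σ_{t=1}^{9}(y_t−ȳ)(y_{t+1}−ȳ) = 273.9600
Denominator Σ(y_t−ȳ)² = 507.6000
r_1 = 273.9600 / 507.6000 = 0.540

0.540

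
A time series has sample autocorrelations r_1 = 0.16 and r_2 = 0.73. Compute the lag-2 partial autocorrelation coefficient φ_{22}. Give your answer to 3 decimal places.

φ_{22} = (r_2 − r_1²) / (1 − r_1²)
r_1² = (0.16)² = 0.0256
Numerator = 0.73 − 0.0256 = 0.7044; denominator = 1 − 0.0256 = 0.9744
φ_{22} = 0.7044 / 0.9744 = 0.723

0.723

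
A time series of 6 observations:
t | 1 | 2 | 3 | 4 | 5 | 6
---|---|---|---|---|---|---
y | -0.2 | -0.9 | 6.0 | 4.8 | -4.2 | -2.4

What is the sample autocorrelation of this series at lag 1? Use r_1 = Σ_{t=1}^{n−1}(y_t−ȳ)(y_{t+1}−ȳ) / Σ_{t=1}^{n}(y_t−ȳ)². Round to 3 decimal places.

Mean ȳ = (-0.2 − 0.9 + 6.0 + 4.8 − 4.2 − 2.4)/6 = 0.5167
Deviations from mean: -0.7167, -1.4167, 5.4833, 4.2833, -4.7167, -2.9167
Numerator Σ_{t=1}^{5}(y_t−ȳ)(y_{t+1}−ȳ) = 10.2881
Denominator Σ(y_t−ȳ)² = 81.6883
r_1 = 10.2881 / 81.6883 = 0.126

0.126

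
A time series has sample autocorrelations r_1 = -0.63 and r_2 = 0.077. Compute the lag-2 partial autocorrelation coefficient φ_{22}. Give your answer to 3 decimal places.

-0.530

φ_{22} = (r_2 − r_1²) / (1 − r_1²)
r_1² = (-0.63)² = 0.3969
Numerator = 0.077 − 0.3969 = -0.3199; denominator = 1 − 0.3969 = 0.6031
φ_{22} = -0.3199 / 0.6031 = -0.530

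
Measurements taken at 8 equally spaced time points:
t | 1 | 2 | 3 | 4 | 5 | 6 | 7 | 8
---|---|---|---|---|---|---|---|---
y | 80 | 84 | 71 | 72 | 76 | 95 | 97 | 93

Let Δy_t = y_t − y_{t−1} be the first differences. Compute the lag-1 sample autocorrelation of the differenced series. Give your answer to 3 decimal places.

First differences Δy: 4, -13, 1, 4, 19, 2, -4
Mean of differences = 1.8571
Numerator Σ(Δy_t−Δȳ)(Δy_{t+1}−Δȳ) = 17.4082
Denominator Σ(Δy_t−Δȳ)² = 558.8571
r_1(Δy) = 17.4082 / 558.8571 = 0.031

0.031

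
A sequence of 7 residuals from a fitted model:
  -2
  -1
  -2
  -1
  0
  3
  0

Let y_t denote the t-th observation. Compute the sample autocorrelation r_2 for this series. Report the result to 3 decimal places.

Mean ȳ = (-2 − 1 − 2 − 1 + 0 + 3 + 0)/7 = -0.4286
Deviations from mean: -1.5714, -0.5714, -1.5714, -0.5714, 0.4286, 3.4286, 0.4286
Numerator Σ_{t=1}^{5}(y_t−ȳ)(y_{t+2}−ȳ) = 0.3469
Denominator Σ(y_t−ȳ)² = 17.7143
r_2 = 0.3469 / 17.7143 = 0.020

0.020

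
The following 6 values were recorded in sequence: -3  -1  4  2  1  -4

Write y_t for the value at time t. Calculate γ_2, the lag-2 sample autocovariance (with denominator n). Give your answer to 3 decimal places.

-2.843

Mean ȳ = (-3 − 1 + 4 + 2 + 1 − 4)/6 = -0.1667
Σ_{t=1}^{4}(y_t−ȳ)(y_{t+2}−ȳ) = -17.0556
γ_2 = -17.0556 / 6 = -2.843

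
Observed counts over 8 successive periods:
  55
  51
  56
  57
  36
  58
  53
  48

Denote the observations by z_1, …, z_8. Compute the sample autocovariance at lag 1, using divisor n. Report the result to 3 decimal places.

-20.164

Mean z̄ = (55 + 51 + 56 + 57 + 36 + 58 + 53 + 48)/8 = 51.7500
Σ_{t=1}^{7}(z_t−z̄)(z_{t+1}−z̄) = -161.3125
γ_1 = -161.3125 / 8 = -20.164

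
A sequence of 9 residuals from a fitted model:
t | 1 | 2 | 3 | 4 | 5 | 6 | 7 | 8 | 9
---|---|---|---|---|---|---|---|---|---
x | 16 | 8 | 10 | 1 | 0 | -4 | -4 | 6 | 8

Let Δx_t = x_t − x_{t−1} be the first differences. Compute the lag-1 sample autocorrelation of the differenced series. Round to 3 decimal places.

-0.015

First differences Δx: -8, 2, -9, -1, -4, 0, 10, 2
Mean of differences = -1.0000
Numerator Σ(Δx_t−Δx̄)(Δx_{t+1}−Δx̄) = -4.0000
Denominator Σ(Δx_t−Δx̄)² = 262.0000
r_1(Δx) = -4.0000 / 262.0000 = -0.015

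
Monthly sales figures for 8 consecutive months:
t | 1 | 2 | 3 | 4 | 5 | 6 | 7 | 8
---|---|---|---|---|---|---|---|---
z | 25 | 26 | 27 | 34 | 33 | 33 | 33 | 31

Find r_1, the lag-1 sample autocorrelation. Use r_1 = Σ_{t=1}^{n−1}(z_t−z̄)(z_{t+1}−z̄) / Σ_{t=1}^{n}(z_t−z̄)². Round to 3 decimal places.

0.550

Mean z̄ = (25 + 26 + 27 + 34 + 33 + 33 + 33 + 31)/8 = 30.2500
Σ(z_t−z̄)(z_{t+1}−z̄) = (22.3125) + (13.8125) + (-12.1875) + (10.3125) + (7.5625) + (7.5625) + (2.0625) = 51.4375
Denominator Σ(z_t−z̄)² = 93.5000
r_1 = 51.4375 / 93.5000 = 0.550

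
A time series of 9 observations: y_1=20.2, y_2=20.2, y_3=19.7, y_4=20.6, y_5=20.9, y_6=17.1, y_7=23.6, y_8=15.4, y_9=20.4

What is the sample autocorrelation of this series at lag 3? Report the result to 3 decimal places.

-0.055

Mean ȳ = (20.2 + 20.2 + 19.7 + 20.6 + 20.9 + 17.1 + 23.6 + 15.4 + 20.4)/9 = 19.7889
Σ(y_t−ȳ)(y_{t+3}−ȳ) = (0.3335) + (0.4568) + (0.2390) + (3.0912) + (-4.8765) + (-1.6432) = -2.3993
Denominator Σ(y_t−ȳ)² = 43.6289
r_3 = -2.3993 / 43.6289 = -0.055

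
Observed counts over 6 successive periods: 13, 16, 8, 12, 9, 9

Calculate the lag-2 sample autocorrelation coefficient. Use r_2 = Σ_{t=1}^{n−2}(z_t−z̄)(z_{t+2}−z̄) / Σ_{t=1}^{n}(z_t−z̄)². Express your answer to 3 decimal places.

Mean z̄ = (13 + 16 + 8 + 12 + 9 + 9)/6 = 11.1667
Deviations from mean: 1.8333, 4.8333, -3.1667, 0.8333, -2.1667, -2.1667
Σ(z_t−z̄)(z_{t+2}−z̄) = (-5.8056) + (4.0278) + (6.8611) + (-1.8056) = 3.2778
Denominator Σ(z_t−z̄)² = 46.8333
r_2 = 3.2778 / 46.8333 = 0.070

0.070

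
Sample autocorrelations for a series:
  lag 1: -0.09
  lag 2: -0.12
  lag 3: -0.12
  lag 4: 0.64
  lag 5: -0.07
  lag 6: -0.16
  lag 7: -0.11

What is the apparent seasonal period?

4

The largest autocorrelation is r_4 = 0.64; the remaining lags stay at or below -0.07.
The dominant spike at lag 4 indicates a seasonal period of 4.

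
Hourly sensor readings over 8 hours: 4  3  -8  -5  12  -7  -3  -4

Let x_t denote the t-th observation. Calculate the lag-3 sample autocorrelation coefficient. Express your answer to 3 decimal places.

0.133

Mean x̄ = (4 + 3 − 8 − 5 + 12 − 7 − 3 − 4)/8 = -1.0000
Deviations from mean: 5.0000, 4.0000, -7.0000, -4.0000, 13.0000, -6.0000, -2.0000, -3.0000
Σ(x_t−x̄)(x_{t+3}−x̄) = (-20.0000) + (52.0000) + (42.0000) + (8.0000) + (-39.0000) = 43.0000
Denominator Σ(x_t−x̄)² = 324.0000
r_3 = 43.0000 / 324.0000 = 0.133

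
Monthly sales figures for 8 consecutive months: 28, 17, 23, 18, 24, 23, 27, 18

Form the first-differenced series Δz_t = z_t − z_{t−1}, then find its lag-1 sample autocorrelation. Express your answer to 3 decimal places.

-0.529

First differences Δz: -11, 6, -5, 6, -1, 4, -9
Mean of differences = -1.4286
Numerator Σ(Δz_t−Δz̄)(Δz_{t+1}−Δz̄) = -159.7551
Denominator Σ(Δz_t−Δz̄)² = 301.7143
r_1(Δz) = -159.7551 / 301.7143 = -0.529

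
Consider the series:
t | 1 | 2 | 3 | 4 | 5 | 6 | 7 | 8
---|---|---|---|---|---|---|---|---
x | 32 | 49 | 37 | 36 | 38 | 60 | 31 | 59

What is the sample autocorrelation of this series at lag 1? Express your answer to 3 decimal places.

Mean x̄ = (32 + 49 + 37 + 36 + 38 + 60 + 31 + 59)/8 = 42.7500
Deviations from mean: -10.7500, 6.2500, -5.7500, -6.7500, -4.7500, 17.2500, -11.7500, 16.2500
Numerator Σ_{t=1}^{7}(x_t−x̄)(x_{t+1}−x̄) = -507.8125
Denominator Σ(x_t−x̄)² = 955.5000
r_1 = -507.8125 / 955.5000 = -0.531

-0.531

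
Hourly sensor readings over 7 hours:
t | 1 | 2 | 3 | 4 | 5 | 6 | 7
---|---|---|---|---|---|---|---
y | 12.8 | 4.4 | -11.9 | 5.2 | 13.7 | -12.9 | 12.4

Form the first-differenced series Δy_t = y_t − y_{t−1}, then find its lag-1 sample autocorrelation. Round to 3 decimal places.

-0.438

First differences Δy: -8.4, -16.3, 17.1, 8.5, -26.6, 25.3
Mean of differences = -0.0667
Numerator Σ(Δy_t−Δȳ)(Δy_{t+1}−Δȳ) = -896.6978
Denominator Σ(Δy_t−Δȳ)² = 2048.5333
r_1(Δy) = -896.6978 / 2048.5333 = -0.438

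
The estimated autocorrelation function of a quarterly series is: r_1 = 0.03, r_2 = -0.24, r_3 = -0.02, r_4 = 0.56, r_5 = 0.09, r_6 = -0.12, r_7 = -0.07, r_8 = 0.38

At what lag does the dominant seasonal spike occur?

The largest autocorrelation is r_4 = 0.56, with a weaker echo at lag 8 (0.38); the remaining lags stay at or below 0.09.
The dominant spike at lag 4 indicates a seasonal period of 4.

4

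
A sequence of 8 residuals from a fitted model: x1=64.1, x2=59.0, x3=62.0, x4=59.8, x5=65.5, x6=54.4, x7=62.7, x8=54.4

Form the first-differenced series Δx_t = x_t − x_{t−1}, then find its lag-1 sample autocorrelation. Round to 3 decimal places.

First differences Δx: -5.1, 3.0, -2.2, 5.7, -11.1, 8.3, -8.3
Mean of differences = -1.3857
Numerator Σ(Δx_t−Δx̄)(Δx_{t+1}−Δx̄) = -255.5231
Denominator Σ(Δx_t−Δx̄)² = 319.8886
r_1(Δx) = -255.5231 / 319.8886 = -0.799

-0.799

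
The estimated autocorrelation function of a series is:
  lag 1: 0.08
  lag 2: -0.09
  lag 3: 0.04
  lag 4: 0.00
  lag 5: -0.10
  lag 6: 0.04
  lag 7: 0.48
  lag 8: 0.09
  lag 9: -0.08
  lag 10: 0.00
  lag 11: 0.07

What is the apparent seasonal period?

7

The largest autocorrelation is r_7 = 0.48; the remaining lags stay at or below 0.09.
The dominant spike at lag 7 indicates a seasonal period of 7.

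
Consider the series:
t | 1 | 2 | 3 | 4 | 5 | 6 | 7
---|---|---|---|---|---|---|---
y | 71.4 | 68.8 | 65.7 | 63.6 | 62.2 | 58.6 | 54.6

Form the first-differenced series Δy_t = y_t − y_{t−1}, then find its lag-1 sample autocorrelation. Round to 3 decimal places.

First differences Δy: -2.6, -3.1, -2.1, -1.4, -3.6, -4.0
Mean of differences = -2.8000
Numerator Σ(Δy_t−Δȳ)(Δy_{t+1}−Δȳ) = 0.5500
Denominator Σ(Δy_t−Δȳ)² = 4.6600
r_1(Δy) = 0.5500 / 4.6600 = 0.118

0.118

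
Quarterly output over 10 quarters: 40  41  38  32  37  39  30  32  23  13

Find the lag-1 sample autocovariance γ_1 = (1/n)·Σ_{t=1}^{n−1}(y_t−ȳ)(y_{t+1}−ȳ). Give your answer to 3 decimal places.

30.975

Mean ȳ = (40 + 41 + 38 + 32 + 37 + 39 + 30 + 32 + 23 + 13)/10 = 32.5000
Σ_{t=1}^{9}(y_t−ȳ)(y_{t+1}−ȳ) = 309.7500
γ_1 = 309.7500 / 10 = 30.975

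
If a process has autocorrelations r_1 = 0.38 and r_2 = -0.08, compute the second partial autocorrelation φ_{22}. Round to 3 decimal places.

-0.262

φ_{22} = (r_2 − r_1²) / (1 − r_1²)
r_1² = (0.38)² = 0.1444
Numerator = -0.08 − 0.1444 = -0.2244; denominator = 1 − 0.1444 = 0.8556
φ_{22} = -0.2244 / 0.8556 = -0.262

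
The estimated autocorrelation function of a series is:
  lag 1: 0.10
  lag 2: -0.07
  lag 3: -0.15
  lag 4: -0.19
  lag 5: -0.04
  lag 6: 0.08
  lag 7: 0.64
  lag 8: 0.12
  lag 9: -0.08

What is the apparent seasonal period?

The largest autocorrelation is r_7 = 0.64; the remaining lags stay at or below 0.12.
The dominant spike at lag 7 indicates a seasonal period of 7.

7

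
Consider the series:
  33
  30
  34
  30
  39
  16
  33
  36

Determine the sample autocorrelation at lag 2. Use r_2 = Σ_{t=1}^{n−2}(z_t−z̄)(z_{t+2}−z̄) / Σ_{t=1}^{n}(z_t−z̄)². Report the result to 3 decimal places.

Mean z̄ = (33 + 30 + 34 + 30 + 39 + 16 + 33 + 36)/8 = 31.3750
Deviations from mean: 1.6250, -1.3750, 2.6250, -1.3750, 7.6250, -15.3750, 1.6250, 4.6250
Numerator Σ_{t=1}^{6}(z_t−z̄)(z_{t+2}−z̄) = -11.4063
Denominator Σ(z_t−z̄)² = 331.8750
r_2 = -11.4063 / 331.8750 = -0.034

-0.034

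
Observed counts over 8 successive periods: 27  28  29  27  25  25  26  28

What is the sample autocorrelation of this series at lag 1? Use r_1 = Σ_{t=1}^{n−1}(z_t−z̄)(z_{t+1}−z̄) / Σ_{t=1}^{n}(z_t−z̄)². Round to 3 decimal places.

0.453

Mean z̄ = (27 + 28 + 29 + 27 + 25 + 25 + 26 + 28)/8 = 26.8750
Deviations from mean: 0.1250, 1.1250, 2.1250, 0.1250, -1.8750, -1.8750, -0.8750, 1.1250
Numerator Σ_{t=1}^{7}(z_t−z̄)(z_{t+1}−z̄) = 6.7344
Denominator Σ(z_t−z̄)² = 14.8750
r_1 = 6.7344 / 14.8750 = 0.453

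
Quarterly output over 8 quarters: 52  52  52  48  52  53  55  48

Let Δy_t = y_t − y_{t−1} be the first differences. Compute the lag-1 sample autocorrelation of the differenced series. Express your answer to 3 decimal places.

First differences Δy: 0, 0, -4, 4, 1, 2, -7
Mean of differences = -0.5714
Numerator Σ(Δy_t−Δȳ)(Δy_{t+1}−Δȳ) = -22.6122
Denominator Σ(Δy_t−Δȳ)² = 83.7143
r_1(Δy) = -22.6122 / 83.7143 = -0.270

-0.270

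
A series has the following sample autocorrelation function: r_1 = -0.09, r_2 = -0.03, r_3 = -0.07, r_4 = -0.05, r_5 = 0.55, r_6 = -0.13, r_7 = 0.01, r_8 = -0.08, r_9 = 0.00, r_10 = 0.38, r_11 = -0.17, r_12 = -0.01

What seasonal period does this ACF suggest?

The largest autocorrelation is r_5 = 0.55, with a weaker echo at lag 10 (0.38); the remaining lags stay at or below 0.01.
The dominant spike at lag 5 indicates a seasonal period of 5.

5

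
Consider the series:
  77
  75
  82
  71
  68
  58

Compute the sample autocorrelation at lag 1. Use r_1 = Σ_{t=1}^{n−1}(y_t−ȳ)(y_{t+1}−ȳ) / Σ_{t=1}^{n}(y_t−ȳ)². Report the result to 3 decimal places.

0.278

Mean ȳ = (77 + 75 + 82 + 71 + 68 + 58)/6 = 71.8333
Deviations from mean: 5.1667, 3.1667, 10.1667, -0.8333, -3.8333, -13.8333
Σ(y_t−ȳ)(y_{t+1}−ȳ) = (16.3611) + (32.1944) + (-8.4722) + (3.1944) + (53.0278) = 96.3056
Denominator Σ(y_t−ȳ)² = 346.8333
r_1 = 96.3056 / 346.8333 = 0.278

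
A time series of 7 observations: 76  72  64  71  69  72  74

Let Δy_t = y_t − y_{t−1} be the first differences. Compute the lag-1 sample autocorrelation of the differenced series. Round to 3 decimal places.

-0.262

First differences Δy: -4, -8, 7, -2, 3, 2
Mean of differences = -0.3333
Numerator Σ(Δy_t−Δȳ)(Δy_{t+1}−Δȳ) = -38.1111
Denominator Σ(Δy_t−Δȳ)² = 145.3333
r_1(Δy) = -38.1111 / 145.3333 = -0.262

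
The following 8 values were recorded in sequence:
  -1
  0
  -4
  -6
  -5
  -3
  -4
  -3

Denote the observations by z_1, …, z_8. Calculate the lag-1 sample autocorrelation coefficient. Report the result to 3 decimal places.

0.398

Mean z̄ = (-1 + 0 − 4 − 6 − 5 − 3 − 4 − 3)/8 = -3.2500
Deviations from mean: 2.2500, 3.2500, -0.7500, -2.7500, -1.7500, 0.2500, -0.7500, 0.2500
Σ(z_t−z̄)(z_{t+1}−z̄) = (7.3125) + (-2.4375) + (2.0625) + (4.8125) + (-0.4375) + (-0.1875) + (-0.1875) = 10.9375
Denominator Σ(z_t−z̄)² = 27.5000
r_1 = 10.9375 / 27.5000 = 0.398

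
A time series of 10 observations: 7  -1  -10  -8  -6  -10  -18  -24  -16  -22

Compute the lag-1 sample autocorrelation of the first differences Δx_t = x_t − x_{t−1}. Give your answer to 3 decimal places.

-0.090

First differences Δx: -8, -9, 2, 2, -4, -8, -6, 8, -6
Mean of differences = -3.2222
Numerator Σ(Δx_t−Δx̄)(Δx_{t+1}−Δx̄) = -24.7160
Denominator Σ(Δx_t−Δx̄)² = 275.5556
r_1(Δx) = -24.7160 / 275.5556 = -0.090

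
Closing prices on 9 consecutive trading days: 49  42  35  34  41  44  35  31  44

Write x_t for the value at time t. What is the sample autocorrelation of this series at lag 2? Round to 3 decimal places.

-0.545

Mean x̄ = (49 + 42 + 35 + 34 + 41 + 44 + 35 + 31 + 44)/9 = 39.4444
Σ(x_t−x̄)(x_{t+2}−x̄) = (-42.4691) + (-13.9136) + (-6.9136) + (-24.8025) + (-6.9136) + (-38.4691) + (-20.2469) = -153.7284
Denominator Σ(x_t−x̄)² = 282.2222
r_2 = -153.7284 / 282.2222 = -0.545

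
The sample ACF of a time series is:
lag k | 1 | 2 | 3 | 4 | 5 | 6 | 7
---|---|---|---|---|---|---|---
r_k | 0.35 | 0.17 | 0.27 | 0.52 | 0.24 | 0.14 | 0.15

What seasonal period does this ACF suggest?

4

The largest autocorrelation is r_4 = 0.52; the remaining lags stay at or below 0.35. The elevated value at lag 1 (0.35), dropping to 0.17 at lag 2, reflects decaying short-term dependence rather than seasonality.
The dominant spike at lag 4 indicates a seasonal period of 4.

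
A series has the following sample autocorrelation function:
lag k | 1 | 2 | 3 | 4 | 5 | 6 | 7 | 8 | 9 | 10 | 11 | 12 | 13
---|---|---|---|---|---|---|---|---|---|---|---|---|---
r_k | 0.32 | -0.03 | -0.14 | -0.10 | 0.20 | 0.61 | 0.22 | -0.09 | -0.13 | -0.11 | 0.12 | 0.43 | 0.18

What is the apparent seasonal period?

6

The largest autocorrelation is r_6 = 0.61, with a weaker echo at lag 12 (0.43); the remaining lags stay at or below 0.32.
The dominant spike at lag 6 indicates a seasonal period of 6.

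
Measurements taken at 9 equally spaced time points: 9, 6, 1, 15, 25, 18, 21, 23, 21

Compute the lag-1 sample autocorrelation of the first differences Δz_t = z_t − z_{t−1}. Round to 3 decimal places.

-0.084

First differences Δz: -3, -5, 14, 10, -7, 3, 2, -2
Mean of differences = 1.5000
Numerator Σ(Δz_t−Δz̄)(Δz_{t+1}−Δz̄) = -31.7500
Denominator Σ(Δz_t−Δz̄)² = 378.0000
r_1(Δz) = -31.7500 / 378.0000 = -0.084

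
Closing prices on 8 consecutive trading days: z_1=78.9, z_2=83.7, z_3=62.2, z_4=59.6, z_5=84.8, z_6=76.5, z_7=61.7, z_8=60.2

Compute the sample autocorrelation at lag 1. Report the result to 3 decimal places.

Mean z̄ = (78.9 + 83.7 + 62.2 + 59.6 + 84.8 + 76.5 + 61.7 + 60.2)/8 = 70.9500
Deviations from mean: 7.9500, 12.7500, -8.7500, -11.3500, 13.8500, 5.5500, -9.2500, -10.7500
Σ(z_t−z̄)(z_{t+1}−z̄) = (101.3625) + (-111.5625) + (99.3125) + (-157.1975) + (76.8675) + (-51.3375) + (99.4375) = 56.8825
Denominator Σ(z_t−z̄)² = 854.9000
r_1 = 56.8825 / 854.9000 = 0.067

0.067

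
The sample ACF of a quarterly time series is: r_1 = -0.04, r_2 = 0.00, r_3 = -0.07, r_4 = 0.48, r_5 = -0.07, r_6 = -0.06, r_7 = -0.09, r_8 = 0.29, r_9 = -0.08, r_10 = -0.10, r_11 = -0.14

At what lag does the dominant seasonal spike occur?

The largest autocorrelation is r_4 = 0.48, with a weaker echo at lag 8 (0.29); the remaining lags stay at or below 0.00.
The dominant spike at lag 4 indicates a seasonal period of 4.

4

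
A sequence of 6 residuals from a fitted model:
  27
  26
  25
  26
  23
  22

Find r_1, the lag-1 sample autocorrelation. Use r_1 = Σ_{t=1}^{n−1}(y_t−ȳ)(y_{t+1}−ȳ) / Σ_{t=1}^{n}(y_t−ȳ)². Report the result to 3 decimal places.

Mean ȳ = (27 + 26 + 25 + 26 + 23 + 22)/6 = 24.8333
Σ(y_t−ȳ)(y_{t+1}−ȳ) = (2.5278) + (0.1944) + (0.1944) + (-2.1389) + (5.1944) = 5.9722
Denominator Σ(y_t−ȳ)² = 18.8333
r_1 = 5.9722 / 18.8333 = 0.317

0.317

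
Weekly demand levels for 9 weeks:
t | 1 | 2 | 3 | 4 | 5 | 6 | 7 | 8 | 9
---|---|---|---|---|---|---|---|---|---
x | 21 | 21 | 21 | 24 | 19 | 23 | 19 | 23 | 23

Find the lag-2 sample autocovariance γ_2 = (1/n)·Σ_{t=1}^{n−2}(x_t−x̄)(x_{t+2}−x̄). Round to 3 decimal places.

Mean x̄ = (21 + 21 + 21 + 24 + 19 + 23 + 19 + 23 + 23)/9 = 21.5556
Σ_{t=1}^{7}(x_t−x̄)(x_{t+2}−x̄) = 8.8272
γ_2 = 8.8272 / 9 = 0.981

0.981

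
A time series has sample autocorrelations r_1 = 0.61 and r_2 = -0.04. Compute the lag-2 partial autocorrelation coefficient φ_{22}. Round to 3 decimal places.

φ_{22} = (r_2 − r_1²) / (1 − r_1²)
r_1² = (0.61)² = 0.3721
Numerator = -0.04 − 0.3721 = -0.4121; denominator = 1 − 0.3721 = 0.6279
φ_{22} = -0.4121 / 0.6279 = -0.656

-0.656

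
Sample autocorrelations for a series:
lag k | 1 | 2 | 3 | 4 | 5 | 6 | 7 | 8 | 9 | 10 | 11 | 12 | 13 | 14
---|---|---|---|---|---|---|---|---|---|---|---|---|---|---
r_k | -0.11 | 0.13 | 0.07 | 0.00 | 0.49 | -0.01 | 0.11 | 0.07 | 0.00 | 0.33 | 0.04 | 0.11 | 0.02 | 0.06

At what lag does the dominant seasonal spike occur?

5

The largest autocorrelation is r_5 = 0.49, with a weaker echo at lag 10 (0.33); the remaining lags stay at or below 0.13.
The dominant spike at lag 5 indicates a seasonal period of 5.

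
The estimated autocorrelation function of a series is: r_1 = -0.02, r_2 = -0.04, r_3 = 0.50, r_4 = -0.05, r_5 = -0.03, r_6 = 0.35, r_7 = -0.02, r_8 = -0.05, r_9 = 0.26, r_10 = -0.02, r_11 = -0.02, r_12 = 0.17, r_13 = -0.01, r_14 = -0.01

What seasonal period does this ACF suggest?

3

The largest autocorrelation is r_3 = 0.50, with weaker echoes at lags 6 (0.35), 9 (0.26) and 12 (0.17); the remaining lags stay at or below -0.01.
The dominant spike at lag 3 indicates a seasonal period of 3.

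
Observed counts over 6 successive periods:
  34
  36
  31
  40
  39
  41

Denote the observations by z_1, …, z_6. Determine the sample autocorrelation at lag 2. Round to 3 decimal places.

0.193

Mean z̄ = (34 + 36 + 31 + 40 + 39 + 41)/6 = 36.8333
Deviations from mean: -2.8333, -0.8333, -5.8333, 3.1667, 2.1667, 4.1667
Σ(z_t−z̄)(z_{t+2}−z̄) = (16.5278) + (-2.6389) + (-12.6389) + (13.1944) = 14.4444
Denominator Σ(z_t−z̄)² = 74.8333
r_2 = 14.4444 / 74.8333 = 0.193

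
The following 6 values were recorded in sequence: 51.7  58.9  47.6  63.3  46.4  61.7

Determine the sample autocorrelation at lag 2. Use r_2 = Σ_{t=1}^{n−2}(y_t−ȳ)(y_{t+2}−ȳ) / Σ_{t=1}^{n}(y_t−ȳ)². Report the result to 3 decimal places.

Mean ȳ = (51.7 + 58.9 + 47.6 + 63.3 + 46.4 + 61.7)/6 = 54.9333
Deviations from mean: -3.2333, 3.9667, -7.3333, 8.3667, -8.5333, 6.7667
Numerator Σ_{t=1}^{4}(y_t−ȳ)(y_{t+2}−ȳ) = 176.0911
Denominator Σ(y_t−ȳ)² = 268.5733
r_2 = 176.0911 / 268.5733 = 0.656

0.656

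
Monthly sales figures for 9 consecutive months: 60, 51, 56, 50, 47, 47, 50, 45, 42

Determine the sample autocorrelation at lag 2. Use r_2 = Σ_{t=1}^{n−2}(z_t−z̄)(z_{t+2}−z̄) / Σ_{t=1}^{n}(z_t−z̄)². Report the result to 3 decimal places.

Mean z̄ = (60 + 51 + 56 + 50 + 47 + 47 + 50 + 45 + 42)/9 = 49.7778
Σ(z_t−z̄)(z_{t+2}−z̄) = (63.6049) + (0.2716) + (-17.2840) + (-0.6173) + (-0.6173) + (13.2716) + (-1.7284) = 56.9012
Denominator Σ(z_t−z̄)² = 243.5556
r_2 = 56.9012 / 243.5556 = 0.234

0.234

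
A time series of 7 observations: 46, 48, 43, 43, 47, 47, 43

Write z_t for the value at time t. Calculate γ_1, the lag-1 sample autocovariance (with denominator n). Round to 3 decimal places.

-0.563

Mean z̄ = (46 + 48 + 43 + 43 + 47 + 47 + 43)/7 = 45.2857
Deviations: 0.7143, 2.7143, -2.2857, -2.2857, 1.7143, 1.7143, -2.2857
Σ_{t=1}^{6}(z_t−z̄)(z_{t+1}−z̄) = -3.9388
γ_1 = -3.9388 / 7 = -0.563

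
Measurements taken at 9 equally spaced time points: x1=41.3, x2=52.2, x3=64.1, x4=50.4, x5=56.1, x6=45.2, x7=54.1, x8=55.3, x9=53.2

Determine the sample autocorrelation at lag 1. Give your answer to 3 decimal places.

-0.184

Mean x̄ = (41.3 + 52.2 + 64.1 + 50.4 + 56.1 + 45.2 + 54.1 + 55.3 + 53.2)/9 = 52.4333
Numerator Σ_{t=1}^{8}(x_t−x̄)(x_{t+1}−x̄) = -62.9044
Denominator Σ(x_t−x̄)² = 341.6000
r_1 = -62.9044 / 341.6000 = -0.184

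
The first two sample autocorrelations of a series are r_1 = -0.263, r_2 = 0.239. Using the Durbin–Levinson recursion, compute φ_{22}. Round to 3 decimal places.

0.182

φ_{22} = (r_2 − r_1²) / (1 − r_1²)
r_1² = (-0.263)² = 0.069169
Numerator = 0.239 − 0.0692 = 0.1698; denominator = 1 − 0.0692 = 0.9308
φ_{22} = 0.1698 / 0.9308 = 0.182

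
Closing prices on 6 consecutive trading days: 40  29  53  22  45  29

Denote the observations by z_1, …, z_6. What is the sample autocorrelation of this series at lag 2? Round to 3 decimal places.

0.612

Mean z̄ = (40 + 29 + 53 + 22 + 45 + 29)/6 = 36.3333
Deviations from mean: 3.6667, -7.3333, 16.6667, -14.3333, 8.6667, -7.3333
Σ(z_t−z̄)(z_{t+2}−z̄) = (61.1111) + (105.1111) + (144.4444) + (105.1111) = 415.7778
Denominator Σ(z_t−z̄)² = 679.3333
r_2 = 415.7778 / 679.3333 = 0.612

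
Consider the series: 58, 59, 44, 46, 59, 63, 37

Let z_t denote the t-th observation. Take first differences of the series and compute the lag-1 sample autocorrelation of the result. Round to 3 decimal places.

First differences Δz: 1, -15, 2, 13, 4, -26
Mean of differences = -3.5000
Numerator Σ(Δz_t−Δz̄)(Δz_{t+1}−Δz̄) = -69.2500
Denominator Σ(Δz_t−Δz̄)² = 1017.5000
r_1(Δz) = -69.2500 / 1017.5000 = -0.068

-0.068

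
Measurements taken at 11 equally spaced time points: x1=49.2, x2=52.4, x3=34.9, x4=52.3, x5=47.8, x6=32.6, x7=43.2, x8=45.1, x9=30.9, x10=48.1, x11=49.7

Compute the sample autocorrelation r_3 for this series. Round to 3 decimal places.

0.533

Mean x̄ = (49.2 + 52.4 + 34.9 + 52.3 + 47.8 + 32.6 + 43.2 + 45.1 + 30.9 + 48.1 + 49.7)/11 = 44.2000
Numerator Σ_{t=1}^{8}(x_t−x̄)(x_{t+3}−x̄) = 328.3700
Denominator Σ(x_t−x̄)² = 616.0200
r_3 = 328.3700 / 616.0200 = 0.533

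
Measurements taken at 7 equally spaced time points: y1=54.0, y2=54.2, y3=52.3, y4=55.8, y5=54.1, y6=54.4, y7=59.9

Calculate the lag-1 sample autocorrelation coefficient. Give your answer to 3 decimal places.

Mean ȳ = (54.0 + 54.2 + 52.3 + 55.8 + 54.1 + 54.4 + 59.9)/7 = 54.9571
Deviations from mean: -0.9571, -0.7571, -2.6571, 0.8429, -0.8571, -0.5571, 4.9429
Σ(y_t−ȳ)(y_{t+1}−ȳ) = (0.7247) + (2.0118) + (-2.2396) + (-0.7224) + (0.4776) + (-2.7539) = -2.5018
Denominator Σ(y_t−ȳ)² = 34.7371
r_1 = -2.5018 / 34.7371 = -0.072

-0.072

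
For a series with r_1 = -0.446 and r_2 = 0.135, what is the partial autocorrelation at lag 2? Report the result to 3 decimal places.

-0.080

φ_{22} = (r_2 − r_1²) / (1 − r_1²)
r_1² = (-0.446)² = 0.198916
Numerator = 0.135 − 0.1989 = -0.0639; denominator = 1 − 0.1989 = 0.8011
φ_{22} = -0.0639 / 0.8011 = -0.080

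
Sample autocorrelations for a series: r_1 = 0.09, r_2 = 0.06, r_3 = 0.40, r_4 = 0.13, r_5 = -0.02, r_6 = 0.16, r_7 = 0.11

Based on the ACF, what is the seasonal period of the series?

The largest autocorrelation is r_3 = 0.40, with a weaker echo at lag 6 (0.16); the remaining lags stay at or below 0.13.
The dominant spike at lag 3 indicates a seasonal period of 3.

3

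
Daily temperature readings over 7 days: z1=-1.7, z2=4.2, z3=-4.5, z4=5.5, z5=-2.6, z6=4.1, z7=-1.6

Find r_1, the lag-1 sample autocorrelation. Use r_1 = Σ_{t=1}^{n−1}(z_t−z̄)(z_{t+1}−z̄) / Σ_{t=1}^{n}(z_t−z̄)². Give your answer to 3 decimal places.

Mean z̄ = (-1.7 + 4.2 − 4.5 + 5.5 − 2.6 + 4.1 − 1.6)/7 = 0.4857
Numerator Σ_{t=1}^{6}(z_t−z̄)(z_{t+1}−z̄) = -85.8002
Denominator Σ(z_t−z̄)² = 95.5086
r_1 = -85.8002 / 95.5086 = -0.898

-0.898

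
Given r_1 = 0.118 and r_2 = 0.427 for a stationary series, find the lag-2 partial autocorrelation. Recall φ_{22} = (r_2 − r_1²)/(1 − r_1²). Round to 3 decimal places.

φ_{22} = (r_2 − r_1²) / (1 − r_1²)
r_1² = (0.118)² = 0.013924
Numerator = 0.427 − 0.0139 = 0.4131; denominator = 1 − 0.0139 = 0.9861
φ_{22} = 0.4131 / 0.9861 = 0.419

0.419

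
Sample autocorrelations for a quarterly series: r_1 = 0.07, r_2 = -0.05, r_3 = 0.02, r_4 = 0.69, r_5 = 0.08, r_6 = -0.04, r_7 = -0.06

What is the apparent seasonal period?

4

The largest autocorrelation is r_4 = 0.69; the remaining lags stay at or below 0.08.
The dominant spike at lag 4 indicates a seasonal period of 4.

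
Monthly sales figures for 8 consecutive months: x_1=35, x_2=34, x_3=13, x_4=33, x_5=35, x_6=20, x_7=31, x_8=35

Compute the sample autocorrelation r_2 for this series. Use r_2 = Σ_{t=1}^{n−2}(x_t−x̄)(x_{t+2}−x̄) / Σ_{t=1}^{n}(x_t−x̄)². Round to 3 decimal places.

Mean x̄ = (35 + 34 + 13 + 33 + 35 + 20 + 31 + 35)/8 = 29.5000
Σ(x_t−x̄)(x_{t+2}−x̄) = (-90.7500) + (15.7500) + (-90.7500) + (-33.2500) + (8.2500) + (-52.2500) = -243.0000
Denominator Σ(x_t−x̄)² = 488.0000
r_2 = -243.0000 / 488.0000 = -0.498

-0.498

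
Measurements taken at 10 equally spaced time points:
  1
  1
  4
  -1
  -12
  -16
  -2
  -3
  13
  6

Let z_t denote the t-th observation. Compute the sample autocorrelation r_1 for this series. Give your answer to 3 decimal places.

Mean z̄ = (1 + 1 + 4 − 1 − 12 − 16 − 2 − 3 + 13 + 6)/10 = -0.9000
Numerator Σ_{t=1}^{9}(z_t−z̄)(z_{t+1}−z̄) = 266.7900
Denominator Σ(z_t−z̄)² = 628.9000
r_1 = 266.7900 / 628.9000 = 0.424

0.424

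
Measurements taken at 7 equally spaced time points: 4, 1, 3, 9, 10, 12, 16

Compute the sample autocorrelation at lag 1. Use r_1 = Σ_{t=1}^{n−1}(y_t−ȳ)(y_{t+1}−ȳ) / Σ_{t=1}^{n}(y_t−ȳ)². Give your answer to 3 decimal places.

0.568

Mean ȳ = (4 + 1 + 3 + 9 + 10 + 12 + 16)/7 = 7.8571
Σ(y_t−ȳ)(y_{t+1}−ȳ) = (26.4490) + (33.3061) + (-5.5510) + (2.4490) + (8.8776) + (33.7347) = 99.2653
Denominator Σ(y_t−ȳ)² = 174.8571
r_1 = 99.2653 / 174.8571 = 0.568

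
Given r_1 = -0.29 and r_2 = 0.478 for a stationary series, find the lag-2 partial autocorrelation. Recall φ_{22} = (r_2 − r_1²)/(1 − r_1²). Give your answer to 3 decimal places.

φ_{22} = (r_2 − r_1²) / (1 − r_1²)
r_1² = (-0.29)² = 0.0841
Numerator = 0.478 − 0.0841 = 0.3939; denominator = 1 − 0.0841 = 0.9159
φ_{22} = 0.3939 / 0.9159 = 0.430

0.430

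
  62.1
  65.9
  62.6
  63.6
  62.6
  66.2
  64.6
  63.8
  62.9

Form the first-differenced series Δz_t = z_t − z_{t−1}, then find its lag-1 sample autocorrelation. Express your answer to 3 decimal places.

-0.543

First differences Δz: 3.8, -3.3, 1.0, -1.0, 3.6, -1.6, -0.8, -0.9
Mean of differences = 0.1000
Numerator Σ(Δz_t−Δz̄)(Δz_{t+1}−Δz̄) = -24.0000
Denominator Σ(Δz_t−Δz̄)² = 44.2200
r_1(Δz) = -24.0000 / 44.2200 = -0.543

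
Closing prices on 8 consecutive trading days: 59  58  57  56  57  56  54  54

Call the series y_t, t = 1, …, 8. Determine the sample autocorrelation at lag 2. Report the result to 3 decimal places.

Mean ȳ = (59 + 58 + 57 + 56 + 57 + 56 + 54 + 54)/8 = 56.3750
Deviations from mean: 2.6250, 1.6250, 0.6250, -0.3750, 0.6250, -0.3750, -2.3750, -2.3750
Numerator Σ_{t=1}^{6}(y_t−ȳ)(y_{t+2}−ȳ) = 0.9688
Denominator Σ(y_t−ȳ)² = 21.8750
r_2 = 0.9688 / 21.8750 = 0.044

0.044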